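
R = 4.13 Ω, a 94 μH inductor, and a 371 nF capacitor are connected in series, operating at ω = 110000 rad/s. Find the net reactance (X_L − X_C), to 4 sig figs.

-14.16 Ω

X_L = ωL = 10.34 Ω
X_C = 1/(ωC) = 24.50 Ω
X = 10.34 − 24.50 = -14.16 Ω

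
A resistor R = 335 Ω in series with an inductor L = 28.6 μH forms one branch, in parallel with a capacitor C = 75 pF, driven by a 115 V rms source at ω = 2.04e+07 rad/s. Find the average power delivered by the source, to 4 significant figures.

X_L = ωL = 583.4 Ω
X_C = 1/(ωC) = 653.6 Ω
Branch 1 (R+jX_L): Z₁ = 335.0 + j583.4 Ω, |Z₁| = 672.8 Ω
Branch 2 (−jX_C): Z₂ = −j653.6 Ω
Parallel: Z = Z₁Z₂/(Z₁+Z₂), |Z| = 1285 Ω, ∠Z = -18.04°
I = V/|Z| = 89.51 mA
P = VI cos φ = 115 × 0.08951 × cos(-18.04°) = 9.788 W

9.788 W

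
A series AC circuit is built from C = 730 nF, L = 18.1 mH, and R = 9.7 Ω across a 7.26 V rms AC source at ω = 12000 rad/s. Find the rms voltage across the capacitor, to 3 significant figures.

X_L = ωL = 217 Ω
X_C = 1/(ωC) = 114 Ω
Net reactance X = X_L − X_C = 103 Ω
Z = 9.70 + j103 Ω
|Z| = √(9.70² + 103²) = 104 Ω
I = V/|Z| = 70.1 mA
V_C = I·|Z_C| = 0.0701 × 114 = 8.01 V

8.01 V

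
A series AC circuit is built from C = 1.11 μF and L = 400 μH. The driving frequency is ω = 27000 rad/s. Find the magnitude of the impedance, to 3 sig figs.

X_L = ωL = 10.8 Ω
X_C = 1/(ωC) = 33.4 Ω
Net reactance X = X_L − X_C = -22.6 Ω
Z = − j22.6 Ω
|Z| = √(0² + 22.6²) = 22.6 Ω

22.6 Ω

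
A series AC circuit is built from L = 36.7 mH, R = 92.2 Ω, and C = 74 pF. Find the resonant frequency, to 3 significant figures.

96.6 kHz

ω₀ = 1/√(LC) = 1/√(0.0367 × 7.4e-11) = 606800 rad/s
f₀ = ω₀/(2π) = 96.6 kHz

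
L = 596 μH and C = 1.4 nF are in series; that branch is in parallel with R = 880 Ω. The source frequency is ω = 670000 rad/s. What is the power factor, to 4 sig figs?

0.6039

X_L = ωL = 399.3 Ω
X_C = 1/(ωC) = 1066 Ω
Branch 1: Z₁ = R = 880.0 Ω
Branch 2 (series LC): Z₂ = j(X_L − X_C) = −j666.8 Ω
Parallel: Z = Z₁Z₂/(Z₁+Z₂), |Z| = 531.5 Ω, ∠Z = -52.85°
cos φ = cos(-52.85°) = 0.6039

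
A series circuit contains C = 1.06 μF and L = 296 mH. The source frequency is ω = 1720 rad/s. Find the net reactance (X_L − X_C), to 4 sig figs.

-39.37 Ω

X_L = ωL = 509.1 Ω
X_C = 1/(ωC) = 548.5 Ω
X = 509.1 − 548.5 = -39.37 Ω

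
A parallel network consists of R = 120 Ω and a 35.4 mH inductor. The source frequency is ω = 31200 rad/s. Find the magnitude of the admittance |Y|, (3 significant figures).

X_L = ωL = 1100 Ω
Parallel: admittances add. Y = 1/R + 1/(jωL)
Y = (0.00833 − j0.000905) S
|Y| = 0.00838 S → |Z| = 1/|Y| = 119 Ω, ∠Z = −∠Y = 6.20°

8.38 mS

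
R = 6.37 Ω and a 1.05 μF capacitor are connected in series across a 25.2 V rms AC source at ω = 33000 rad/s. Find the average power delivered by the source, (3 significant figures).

4.63 W

X_C = 1/(ωC) = 28.9 Ω
Z = 6.37 − j28.9 Ω
|Z| = √(6.37² + 28.9²) = 29.6 Ω
∠Z = arctan(-28.9/6.37) = -77.6°
I = V/|Z| = 853 mA
P = VI cos φ = 25.2 × 0.853 × cos(-77.6°) = 4.63 W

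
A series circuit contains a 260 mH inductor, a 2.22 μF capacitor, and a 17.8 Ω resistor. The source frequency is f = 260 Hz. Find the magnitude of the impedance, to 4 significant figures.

150.1 Ω

ω = 2πf = 1634 rad/s
X_L = ωL = 424.7 Ω
X_C = 1/(ωC) = 275.7 Ω
Net reactance X = X_L − X_C = 149.0 Ω
Z = 17.80 + j149.0 Ω
|Z| = √(17.80² + 149.0²) = 150.1 Ω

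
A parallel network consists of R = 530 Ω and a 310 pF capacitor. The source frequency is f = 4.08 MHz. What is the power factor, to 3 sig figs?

0.231

ω = 2πf = 2.564e+07 rad/s
X_C = 1/(ωC) = 126 Ω
Parallel: admittances add. Y = 1/R + jωC
Y = (0.00189 + j0.00795) S
|Y| = 0.00817 S → |Z| = 1/|Y| = 122 Ω, ∠Z = −∠Y = -76.6°
cos φ = cos(-76.6°) = 0.231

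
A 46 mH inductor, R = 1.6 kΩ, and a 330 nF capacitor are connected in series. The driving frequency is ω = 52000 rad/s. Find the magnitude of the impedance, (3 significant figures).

2830 Ω

X_L = ωL = 2390 Ω
X_C = 1/(ωC) = 58.3 Ω
Net reactance X = X_L − X_C = 2330 Ω
Z = 1600 + j2330 Ω
|Z| = √(1600² + 2330²) = 2830 Ω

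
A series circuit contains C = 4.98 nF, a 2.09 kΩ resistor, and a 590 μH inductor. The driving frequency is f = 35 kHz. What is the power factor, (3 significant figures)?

0.936

ω = 2πf = 219900 rad/s
X_L = ωL = 130 Ω
X_C = 1/(ωC) = 913 Ω
Net reactance X = X_L − X_C = -783 Ω
Z = 2090 − j783 Ω
|Z| = √(2090² + 783²) = 2230 Ω
∠Z = arctan(-783/2090) = -20.5°
cos φ = cos(-20.5°) = 0.936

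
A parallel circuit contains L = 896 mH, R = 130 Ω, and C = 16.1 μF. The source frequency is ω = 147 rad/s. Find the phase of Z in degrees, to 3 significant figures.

X_L = ωL = 132 Ω
X_C = 1/(ωC) = 423 Ω
Parallel: admittances add. Y = 1/R + 1/(jωL) + jωC
Y = (0.00769 − j0.00523) S
|Y| = 0.00930 S → |Z| = 1/|Y| = 108 Ω, ∠Z = −∠Y = 34.2°

34.2°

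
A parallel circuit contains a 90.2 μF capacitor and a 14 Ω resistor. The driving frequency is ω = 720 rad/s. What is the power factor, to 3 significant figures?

X_C = 1/(ωC) = 15.4 Ω
Parallel: admittances add. Y = 1/R + jωC
Y = (0.0714 + j0.0649) S
|Y| = 0.0965 S → |Z| = 1/|Y| = 10.4 Ω, ∠Z = −∠Y = -42.3°
cos φ = cos(-42.3°) = 0.740

0.740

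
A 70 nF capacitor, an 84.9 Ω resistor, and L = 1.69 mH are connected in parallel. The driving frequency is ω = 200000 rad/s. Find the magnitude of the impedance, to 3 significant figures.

61.9 Ω

X_L = ωL = 338 Ω
X_C = 1/(ωC) = 71.4 Ω
Parallel: admittances add. Y = 1/R + 1/(jωL) + jωC
Y = (0.0118 + j0.0110) S
|Y| = 0.0161 S → |Z| = 1/|Y| = 61.9 Ω, ∠Z = −∠Y = -43.1°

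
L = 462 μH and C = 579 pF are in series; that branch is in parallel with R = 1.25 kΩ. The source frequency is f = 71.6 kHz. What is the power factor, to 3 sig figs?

ω = 2πf = 449900 rad/s
X_L = ωL = 208 Ω
X_C = 1/(ωC) = 3840 Ω
Branch 1: Z₁ = R = 1250 Ω
Branch 2 (series LC): Z₂ = j(X_L − X_C) = −j3630 Ω
Parallel: Z = Z₁Z₂/(Z₁+Z₂), |Z| = 1180 Ω, ∠Z = -19.0°
cos φ = cos(-19.0°) = 0.946

0.946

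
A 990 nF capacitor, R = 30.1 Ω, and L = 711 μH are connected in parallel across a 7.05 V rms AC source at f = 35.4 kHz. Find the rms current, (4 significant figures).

1.526 A

ω = 2πf = 222400 rad/s
X_L = ωL = 158.1 Ω
X_C = 1/(ωC) = 4.541 Ω
Parallel: admittances add. Y = 1/R + 1/(jωL) + jωC
Y = (0.03322 + j0.2139) S
|Y| = 0.2164 S → |Z| = 1/|Y| = 4.620 Ω, ∠Z = −∠Y = -81.17°
I = V/|Z| = 7.05/4.620 = 1.526 A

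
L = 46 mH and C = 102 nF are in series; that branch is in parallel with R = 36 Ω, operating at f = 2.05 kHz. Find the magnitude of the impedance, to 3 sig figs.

ω = 2πf = 12880 rad/s
X_L = ωL = 593 Ω
X_C = 1/(ωC) = 761 Ω
Branch 1: Z₁ = R = 36.0 Ω
Branch 2 (series LC): Z₂ = j(X_L − X_C) = −j169 Ω
Parallel: Z = Z₁Z₂/(Z₁+Z₂), |Z| = 35.2 Ω, ∠Z = -12.1°

35.2 Ω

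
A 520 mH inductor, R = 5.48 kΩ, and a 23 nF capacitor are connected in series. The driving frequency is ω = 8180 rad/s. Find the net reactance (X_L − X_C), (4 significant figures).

X_L = ωL = 4254 Ω
X_C = 1/(ωC) = 5315 Ω
X = 4254 − 5315 = -1062 Ω

-1062 Ω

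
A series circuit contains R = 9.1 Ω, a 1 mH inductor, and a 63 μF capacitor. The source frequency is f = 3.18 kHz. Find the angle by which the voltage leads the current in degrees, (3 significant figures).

64.6°

ω = 2πf = 19980 rad/s
X_L = ωL = 20.0 Ω
X_C = 1/(ωC) = 0.794 Ω
Net reactance X = X_L − X_C = 19.2 Ω
Z = 9.10 + j19.2 Ω
|Z| = √(9.10² + 19.2²) = 21.2 Ω
∠Z = arctan(19.2/9.10) = 64.6°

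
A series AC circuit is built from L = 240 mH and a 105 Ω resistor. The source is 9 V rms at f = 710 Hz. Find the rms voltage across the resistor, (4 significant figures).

ω = 2πf = 4461 rad/s
X_L = ωL = 1071 Ω
Z = 105.0 + j1071 Ω
|Z| = √(105.0² + 1071²) = 1076 Ω
I = V/|Z| = 8.366 mA
V_R = I·|Z_R| = 0.008366 × 105.0 = 0.8784 V

0.8784 V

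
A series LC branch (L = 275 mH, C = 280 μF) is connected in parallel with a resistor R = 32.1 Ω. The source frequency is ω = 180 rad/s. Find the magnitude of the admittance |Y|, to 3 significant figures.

45.9 mS

X_L = ωL = 49.5 Ω
X_C = 1/(ωC) = 19.8 Ω
Branch 1: Z₁ = R = 32.1 Ω
Branch 2 (series LC): Z₂ = j(X_L − X_C) = j29.7 Ω
Parallel: Z = Z₁Z₂/(Z₁+Z₂), |Z| = 21.8 Ω, ∠Z = 47.3°
|Y| = 1/|Z| = 45.9 mS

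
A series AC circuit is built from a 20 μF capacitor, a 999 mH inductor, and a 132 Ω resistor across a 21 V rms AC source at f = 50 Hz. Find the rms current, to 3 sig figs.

ω = 2πf = 314.2 rad/s
X_L = ωL = 314 Ω
X_C = 1/(ωC) = 159 Ω
Net reactance X = X_L − X_C = 155 Ω
Z = 132 + j155 Ω
|Z| = √(132² + 155²) = 203 Ω
I = V/|Z| = 21/203 = 103 mA

103 mA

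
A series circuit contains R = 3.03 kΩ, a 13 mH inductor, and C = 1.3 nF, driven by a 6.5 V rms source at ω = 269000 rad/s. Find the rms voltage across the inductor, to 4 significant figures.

7.341 V

X_L = ωL = 3497 Ω
X_C = 1/(ωC) = 2860 Ω
Net reactance X = X_L − X_C = 637.4 Ω
Z = 3030 + j637.4 Ω
|Z| = √(3030² + 637.4²) = 3096 Ω
I = V/|Z| = 2.099 mA
V_L = I·|Z_L| = 0.002099 × 3497 = 7.341 V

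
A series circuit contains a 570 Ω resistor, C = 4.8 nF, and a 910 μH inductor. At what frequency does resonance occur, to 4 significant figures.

ω₀ = 1/√(LC) = 1/√(0.00091 × 4.8e-09) = 478500 rad/s
f₀ = ω₀/(2π) = 76.15 kHz

76.15 kHz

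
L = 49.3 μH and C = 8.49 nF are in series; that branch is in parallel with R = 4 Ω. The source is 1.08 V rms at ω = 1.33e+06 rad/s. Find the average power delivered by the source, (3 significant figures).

292 mW

X_L = ωL = 65.6 Ω
X_C = 1/(ωC) = 88.6 Ω
Branch 1: Z₁ = R = 4.00 Ω
Branch 2 (series LC): Z₂ = j(X_L − X_C) = −j23.0 Ω
Parallel: Z = Z₁Z₂/(Z₁+Z₂), |Z| = 3.94 Ω, ∠Z = -9.87°
I = V/|Z| = 274 mA
P = VI cos φ = 1.08 × 0.274 × cos(-9.87°) = 292 mW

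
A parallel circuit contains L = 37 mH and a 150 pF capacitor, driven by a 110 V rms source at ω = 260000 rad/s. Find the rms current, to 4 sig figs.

7.145 mA

X_L = ωL = 9620 Ω
X_C = 1/(ωC) = 25640 Ω
Parallel: admittances add. Y = 1/(jωL) + jωC
Y = (0 − j6.495e-05) S
|Y| = 6.495e-05 S → |Z| = 1/|Y| = 15400 Ω, ∠Z = −∠Y = 90.00°
I = V/|Z| = 110/15400 = 7.145 mA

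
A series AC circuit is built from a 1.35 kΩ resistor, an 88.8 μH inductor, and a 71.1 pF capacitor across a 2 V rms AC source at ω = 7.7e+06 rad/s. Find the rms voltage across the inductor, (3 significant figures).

0.773 V

X_L = ωL = 684 Ω
X_C = 1/(ωC) = 1830 Ω
Net reactance X = X_L − X_C = -1140 Ω
Z = 1350 − j1140 Ω
|Z| = √(1350² + 1140²) = 1770 Ω
I = V/|Z| = 1.13 mA
V_L = I·|Z_L| = 0.00113 × 684 = 0.773 V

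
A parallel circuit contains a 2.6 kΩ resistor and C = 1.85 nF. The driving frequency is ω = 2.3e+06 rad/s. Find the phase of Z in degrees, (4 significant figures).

X_C = 1/(ωC) = 235.0 Ω
Parallel: admittances add. Y = 1/R + jωC
Y = (0.0003846 + j0.004255) S
|Y| = 0.004272 S → |Z| = 1/|Y| = 234.1 Ω, ∠Z = −∠Y = -84.83°

-84.83°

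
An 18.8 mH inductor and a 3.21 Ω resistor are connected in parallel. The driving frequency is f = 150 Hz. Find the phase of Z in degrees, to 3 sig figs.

ω = 2πf = 942.5 rad/s
X_L = ωL = 17.7 Ω
Parallel: admittances add. Y = 1/R + 1/(jωL)
Y = (0.312 − j0.0564) S
|Y| = 0.317 S → |Z| = 1/|Y| = 3.16 Ω, ∠Z = −∠Y = 10.3°

10.3°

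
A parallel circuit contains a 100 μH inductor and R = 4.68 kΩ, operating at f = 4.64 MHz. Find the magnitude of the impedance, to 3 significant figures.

ω = 2πf = 2.915e+07 rad/s
X_L = ωL = 2920 Ω
Parallel: admittances add. Y = 1/R + 1/(jωL)
Y = (0.000214 − j0.000343) S
|Y| = 0.000404 S → |Z| = 1/|Y| = 2470 Ω, ∠Z = −∠Y = 58.1°

2470 Ω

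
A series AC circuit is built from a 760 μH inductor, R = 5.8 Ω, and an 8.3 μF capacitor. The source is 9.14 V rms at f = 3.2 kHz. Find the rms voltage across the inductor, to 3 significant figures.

ω = 2πf = 20110 rad/s
X_L = ωL = 15.3 Ω
X_C = 1/(ωC) = 5.99 Ω
Net reactance X = X_L − X_C = 9.29 Ω
Z = 5.80 + j9.29 Ω
|Z| = √(5.80² + 9.29²) = 11.0 Ω
I = V/|Z| = 835 mA
V_L = I·|Z_L| = 0.835 × 15.3 = 12.8 V

12.8 V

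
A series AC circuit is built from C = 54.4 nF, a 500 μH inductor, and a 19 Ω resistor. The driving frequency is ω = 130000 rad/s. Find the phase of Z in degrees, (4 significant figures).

-76.03°

X_L = ωL = 65.00 Ω
X_C = 1/(ωC) = 141.4 Ω
Net reactance X = X_L − X_C = -76.40 Ω
Z = 19.00 − j76.40 Ω
|Z| = √(19.00² + 76.40²) = 78.73 Ω
∠Z = arctan(-76.40/19.00) = -76.03°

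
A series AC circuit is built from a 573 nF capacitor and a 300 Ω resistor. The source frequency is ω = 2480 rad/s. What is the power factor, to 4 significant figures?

0.3922

X_C = 1/(ωC) = 703.7 Ω
Z = 300.0 − j703.7 Ω
|Z| = √(300.0² + 703.7²) = 765.0 Ω
∠Z = arctan(-703.7/300.0) = -66.91°
cos φ = cos(-66.91°) = 0.3922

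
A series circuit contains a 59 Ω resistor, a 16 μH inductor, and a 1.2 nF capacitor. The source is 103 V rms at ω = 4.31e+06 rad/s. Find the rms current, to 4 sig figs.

X_L = ωL = 68.96 Ω
X_C = 1/(ωC) = 193.3 Ω
Net reactance X = X_L − X_C = -124.4 Ω
Z = 59.00 − j124.4 Ω
|Z| = √(59.00² + 124.4²) = 137.7 Ω
I = V/|Z| = 103/137.7 = 748.2 mA

748.2 mA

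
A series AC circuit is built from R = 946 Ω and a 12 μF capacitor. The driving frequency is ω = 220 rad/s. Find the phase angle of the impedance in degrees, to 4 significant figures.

X_C = 1/(ωC) = 378.8 Ω
Z = 946.0 − j378.8 Ω
|Z| = √(946.0² + 378.8²) = 1019 Ω
∠Z = arctan(-378.8/946.0) = -21.82°

-21.82°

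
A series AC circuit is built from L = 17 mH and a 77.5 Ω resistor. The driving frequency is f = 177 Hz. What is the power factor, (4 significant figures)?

ω = 2πf = 1112 rad/s
X_L = ωL = 18.91 Ω
Z = 77.50 + j18.91 Ω
|Z| = √(77.50² + 18.91²) = 79.77 Ω
∠Z = arctan(18.91/77.50) = 13.71°
cos φ = cos(13.71°) = 0.9715

0.9715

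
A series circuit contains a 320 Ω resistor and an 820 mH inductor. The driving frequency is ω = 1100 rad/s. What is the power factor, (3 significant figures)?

0.334

X_L = ωL = 902 Ω
Z = 320 + j902 Ω
|Z| = √(320² + 902²) = 957 Ω
∠Z = arctan(902/320) = 70.5°
cos φ = cos(70.5°) = 0.334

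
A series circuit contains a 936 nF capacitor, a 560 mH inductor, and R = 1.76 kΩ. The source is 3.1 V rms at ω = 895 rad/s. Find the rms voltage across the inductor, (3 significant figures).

X_L = ωL = 501 Ω
X_C = 1/(ωC) = 1190 Ω
Net reactance X = X_L − X_C = -693 Ω
Z = 1760 − j693 Ω
|Z| = √(1760² + 693²) = 1890 Ω
I = V/|Z| = 1.64 mA
V_L = I·|Z_L| = 0.00164 × 501 = 0.821 V

0.821 V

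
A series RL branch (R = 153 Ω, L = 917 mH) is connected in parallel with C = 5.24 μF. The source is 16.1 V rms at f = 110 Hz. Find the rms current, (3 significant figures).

ω = 2πf = 691.2 rad/s
X_L = ωL = 634 Ω
X_C = 1/(ωC) = 276 Ω
Branch 1 (R+jX_L): Z₁ = 153 + j634 Ω, |Z₁| = 652 Ω
Branch 2 (−jX_C): Z₂ = −j276 Ω
Parallel: Z = Z₁Z₂/(Z₁+Z₂), |Z| = 463 Ω, ∠Z = -80.4°
I = V/|Z| = 16.1/463 = 34.8 mA

34.8 mA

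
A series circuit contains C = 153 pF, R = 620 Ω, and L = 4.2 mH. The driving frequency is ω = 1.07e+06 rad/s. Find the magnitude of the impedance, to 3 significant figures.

1730 Ω

X_L = ωL = 4490 Ω
X_C = 1/(ωC) = 6110 Ω
Net reactance X = X_L − X_C = -1610 Ω
Z = 620 − j1610 Ω
|Z| = √(620² + 1610²) = 1730 Ω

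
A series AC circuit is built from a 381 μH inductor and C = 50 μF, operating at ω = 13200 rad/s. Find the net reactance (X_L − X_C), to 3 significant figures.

X_L = ωL = 5.03 Ω
X_C = 1/(ωC) = 1.52 Ω
X = 5.03 − 1.52 = 3.51 Ω

3.51 Ω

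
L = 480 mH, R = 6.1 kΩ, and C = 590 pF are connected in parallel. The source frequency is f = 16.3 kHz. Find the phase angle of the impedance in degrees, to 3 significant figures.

-13.7°

ω = 2πf = 102400 rad/s
X_L = ωL = 49200 Ω
X_C = 1/(ωC) = 16500 Ω
Parallel: admittances add. Y = 1/R + 1/(jωL) + jωC
Y = (0.000164 + j4.01e-05) S
|Y| = 0.000169 S → |Z| = 1/|Y| = 5930 Ω, ∠Z = −∠Y = -13.7°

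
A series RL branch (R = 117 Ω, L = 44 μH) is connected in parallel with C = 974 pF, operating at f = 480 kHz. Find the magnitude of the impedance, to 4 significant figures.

252.6 Ω

ω = 2πf = 3.016e+06 rad/s
X_L = ωL = 132.7 Ω
X_C = 1/(ωC) = 340.4 Ω
Branch 1 (R+jX_L): Z₁ = 117.0 + j132.7 Ω, |Z₁| = 176.9 Ω
Branch 2 (−jX_C): Z₂ = −j340.4 Ω
Parallel: Z = Z₁Z₂/(Z₁+Z₂), |Z| = 252.6 Ω, ∠Z = 19.21°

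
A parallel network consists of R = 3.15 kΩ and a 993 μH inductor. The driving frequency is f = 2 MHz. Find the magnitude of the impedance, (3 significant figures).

ω = 2πf = 1.257e+07 rad/s
X_L = ωL = 12500 Ω
Parallel: admittances add. Y = 1/R + 1/(jωL)
Y = (0.000317 − j8.01e-05) S
|Y| = 0.000327 S → |Z| = 1/|Y| = 3050 Ω, ∠Z = −∠Y = 14.2°

3050 Ω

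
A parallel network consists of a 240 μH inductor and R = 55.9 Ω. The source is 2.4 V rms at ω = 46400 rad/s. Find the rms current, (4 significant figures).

X_L = ωL = 11.14 Ω
Parallel: admittances add. Y = 1/R + 1/(jωL)
Y = (0.01789 − j0.08980) S
|Y| = 0.09156 S → |Z| = 1/|Y| = 10.92 Ω, ∠Z = −∠Y = 78.73°
I = V/|Z| = 2.4/10.92 = 219.8 mA

219.8 mA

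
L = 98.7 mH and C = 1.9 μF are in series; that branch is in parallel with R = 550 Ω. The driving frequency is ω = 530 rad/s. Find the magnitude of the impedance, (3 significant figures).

X_L = ωL = 52.3 Ω
X_C = 1/(ωC) = 993 Ω
Branch 1: Z₁ = R = 550 Ω
Branch 2 (series LC): Z₂ = j(X_L − X_C) = −j941 Ω
Parallel: Z = Z₁Z₂/(Z₁+Z₂), |Z| = 475 Ω, ∠Z = -30.3°

475 Ω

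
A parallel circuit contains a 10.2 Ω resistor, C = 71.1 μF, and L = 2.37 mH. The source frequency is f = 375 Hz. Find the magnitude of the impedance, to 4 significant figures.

ω = 2πf = 2356 rad/s
X_L = ωL = 5.584 Ω
X_C = 1/(ωC) = 5.969 Ω
Parallel: admittances add. Y = 1/R + 1/(jωL) + jωC
Y = (0.09804 − j0.01155) S
|Y| = 0.09872 S → |Z| = 1/|Y| = 10.13 Ω, ∠Z = −∠Y = 6.720°

10.13 Ω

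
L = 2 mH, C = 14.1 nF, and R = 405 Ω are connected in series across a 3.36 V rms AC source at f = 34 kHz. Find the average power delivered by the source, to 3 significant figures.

26.4 mW

ω = 2πf = 213600 rad/s
X_L = ωL = 427 Ω
X_C = 1/(ωC) = 332 Ω
Net reactance X = X_L − X_C = 95.3 Ω
Z = 405 + j95.3 Ω
|Z| = √(405² + 95.3²) = 416 Ω
∠Z = arctan(95.3/405) = 13.2°
I = V/|Z| = 8.08 mA
P = VI cos φ = 3.36 × 0.00808 × cos(13.2°) = 26.4 mW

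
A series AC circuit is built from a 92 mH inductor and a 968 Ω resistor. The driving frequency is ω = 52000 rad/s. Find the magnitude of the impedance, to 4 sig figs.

4881 Ω

X_L = ωL = 4784 Ω
Z = 968.0 + j4784 Ω
|Z| = √(968.0² + 4784²) = 4881 Ω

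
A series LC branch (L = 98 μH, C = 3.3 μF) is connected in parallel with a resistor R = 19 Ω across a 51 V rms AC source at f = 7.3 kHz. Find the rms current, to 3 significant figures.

24.3 A

ω = 2πf = 45870 rad/s
X_L = ωL = 4.49 Ω
X_C = 1/(ωC) = 6.61 Ω
Branch 1: Z₁ = R = 19.0 Ω
Branch 2 (series LC): Z₂ = j(X_L − X_C) = −j2.11 Ω
Parallel: Z = Z₁Z₂/(Z₁+Z₂), |Z| = 2.10 Ω, ∠Z = -83.7°
I = V/|Z| = 51/2.10 = 24.3 A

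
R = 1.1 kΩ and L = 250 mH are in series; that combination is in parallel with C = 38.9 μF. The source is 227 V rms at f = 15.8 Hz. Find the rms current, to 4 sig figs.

ω = 2πf = 99.27 rad/s
X_L = ωL = 24.82 Ω
X_C = 1/(ωC) = 258.9 Ω
Branch 1 (R+jX_L): Z₁ = 1100 + j24.82 Ω, |Z₁| = 1100 Ω
Branch 2 (−jX_C): Z₂ = −j258.9 Ω
Parallel: Z = Z₁Z₂/(Z₁+Z₂), |Z| = 253.3 Ω, ∠Z = -76.69°
I = V/|Z| = 227/253.3 = 896.0 mA

896.0 mA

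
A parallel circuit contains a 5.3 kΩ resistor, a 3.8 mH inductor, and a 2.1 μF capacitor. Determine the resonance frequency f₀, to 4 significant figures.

ω₀ = 1/√(LC) = 1/√(0.0038 × 2.1e-06) = 11190 rad/s
f₀ = ω₀/(2π) = 1.782 kHz

1.782 kHz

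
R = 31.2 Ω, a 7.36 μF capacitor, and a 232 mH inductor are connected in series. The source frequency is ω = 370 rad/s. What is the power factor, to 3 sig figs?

0.110

X_L = ωL = 85.8 Ω
X_C = 1/(ωC) = 367 Ω
Net reactance X = X_L − X_C = -281 Ω
Z = 31.2 − j281 Ω
|Z| = √(31.2² + 281²) = 283 Ω
∠Z = arctan(-281/31.2) = -83.7°
cos φ = cos(-83.7°) = 0.110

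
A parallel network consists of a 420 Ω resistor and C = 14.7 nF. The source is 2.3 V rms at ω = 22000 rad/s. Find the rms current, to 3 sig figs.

5.53 mA

X_C = 1/(ωC) = 3090 Ω
Parallel: admittances add. Y = 1/R + jωC
Y = (0.00238 + j0.000323) S
|Y| = 0.00240 S → |Z| = 1/|Y| = 416 Ω, ∠Z = −∠Y = -7.74°
I = V/|Z| = 2.3/416 = 5.53 mA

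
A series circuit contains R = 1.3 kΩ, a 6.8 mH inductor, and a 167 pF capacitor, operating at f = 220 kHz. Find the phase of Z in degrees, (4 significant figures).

75.61°

ω = 2πf = 1.382e+06 rad/s
X_L = ωL = 9400 Ω
X_C = 1/(ωC) = 4332 Ω
Net reactance X = X_L − X_C = 5068 Ω
Z = 1300 + j5068 Ω
|Z| = √(1300² + 5068²) = 5232 Ω
∠Z = arctan(5068/1300) = 75.61°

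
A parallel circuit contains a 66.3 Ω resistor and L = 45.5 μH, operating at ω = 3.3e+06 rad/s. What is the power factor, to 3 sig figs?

X_L = ωL = 150 Ω
Parallel: admittances add. Y = 1/R + 1/(jωL)
Y = (0.0151 − j0.00666) S
|Y| = 0.0165 S → |Z| = 1/|Y| = 60.7 Ω, ∠Z = −∠Y = 23.8°
cos φ = cos(23.8°) = 0.915

0.915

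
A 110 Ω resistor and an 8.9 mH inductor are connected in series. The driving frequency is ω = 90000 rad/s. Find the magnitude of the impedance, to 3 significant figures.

X_L = ωL = 801 Ω
Z = 110 + j801 Ω
|Z| = √(110² + 801²) = 809 Ω

809 Ω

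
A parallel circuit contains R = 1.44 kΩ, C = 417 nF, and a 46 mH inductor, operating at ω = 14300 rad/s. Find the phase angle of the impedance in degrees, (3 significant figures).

-81.1°

X_L = ωL = 658 Ω
X_C = 1/(ωC) = 168 Ω
Parallel: admittances add. Y = 1/R + 1/(jωL) + jωC
Y = (0.000694 + j0.00444) S
|Y| = 0.00450 S → |Z| = 1/|Y| = 222 Ω, ∠Z = −∠Y = -81.1°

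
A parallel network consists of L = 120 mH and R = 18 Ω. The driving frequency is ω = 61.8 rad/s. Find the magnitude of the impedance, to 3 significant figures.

6.86 Ω

X_L = ωL = 7.42 Ω
Parallel: admittances add. Y = 1/R + 1/(jωL)
Y = (0.0556 − j0.135) S
|Y| = 0.146 S → |Z| = 1/|Y| = 6.86 Ω, ∠Z = −∠Y = 67.6°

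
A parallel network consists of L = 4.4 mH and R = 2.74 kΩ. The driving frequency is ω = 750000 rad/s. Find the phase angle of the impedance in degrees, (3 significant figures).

X_L = ωL = 3300 Ω
Parallel: admittances add. Y = 1/R + 1/(jωL)
Y = (0.000365 − j0.000303) S
|Y| = 0.000474 S → |Z| = 1/|Y| = 2110 Ω, ∠Z = −∠Y = 39.7°

39.7°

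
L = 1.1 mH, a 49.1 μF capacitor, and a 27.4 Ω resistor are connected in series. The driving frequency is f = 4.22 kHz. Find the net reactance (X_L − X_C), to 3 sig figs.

28.4 Ω

ω = 2πf = 26520 rad/s
X_L = ωL = 29.2 Ω
X_C = 1/(ωC) = 0.768 Ω
X = 29.2 − 0.768 = 28.4 Ω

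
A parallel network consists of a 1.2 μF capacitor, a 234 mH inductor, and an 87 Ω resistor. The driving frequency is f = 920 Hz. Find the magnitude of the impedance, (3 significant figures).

ω = 2πf = 5781 rad/s
X_L = ωL = 1350 Ω
X_C = 1/(ωC) = 144 Ω
Parallel: admittances add. Y = 1/R + 1/(jωL) + jωC
Y = (0.0115 + j0.00620) S
|Y| = 0.0131 S → |Z| = 1/|Y| = 76.6 Ω, ∠Z = −∠Y = -28.3°

76.6 Ω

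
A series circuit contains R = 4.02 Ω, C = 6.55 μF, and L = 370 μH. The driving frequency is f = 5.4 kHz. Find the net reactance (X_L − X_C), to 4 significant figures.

ω = 2πf = 33930 rad/s
X_L = ωL = 12.55 Ω
X_C = 1/(ωC) = 4.500 Ω
X = 12.55 − 4.500 = 8.054 Ω

8.054 Ω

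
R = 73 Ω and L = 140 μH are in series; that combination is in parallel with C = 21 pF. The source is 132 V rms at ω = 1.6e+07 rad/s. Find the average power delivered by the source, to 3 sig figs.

253 mW

X_L = ωL = 2240 Ω
X_C = 1/(ωC) = 2980 Ω
Branch 1 (R+jX_L): Z₁ = 73.0 + j2240 Ω, |Z₁| = 2240 Ω
Branch 2 (−jX_C): Z₂ = −j2980 Ω
Parallel: Z = Z₁Z₂/(Z₁+Z₂), |Z| = 9020 Ω, ∠Z = 82.5°
I = V/|Z| = 14.6 mA
P = VI cos φ = 132 × 0.0146 × cos(82.5°) = 253 mW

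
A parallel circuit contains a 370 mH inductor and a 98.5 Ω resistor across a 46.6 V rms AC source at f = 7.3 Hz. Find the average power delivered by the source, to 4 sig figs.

ω = 2πf = 45.87 rad/s
X_L = ωL = 16.97 Ω
Parallel: admittances add. Y = 1/R + 1/(jωL)
Y = (0.01015 − j0.05892) S
|Y| = 0.05979 S → |Z| = 1/|Y| = 16.72 Ω, ∠Z = −∠Y = 80.22°
I = V/|Z| = 2.786 A
P = VI cos φ = 46.6 × 2.786 × cos(80.22°) = 22.05 W

22.05 W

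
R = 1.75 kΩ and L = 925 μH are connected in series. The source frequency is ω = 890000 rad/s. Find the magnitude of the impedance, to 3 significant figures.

X_L = ωL = 823 Ω
Z = 1750 + j823 Ω
|Z| = √(1750² + 823²) = 1930 Ω

1930 Ω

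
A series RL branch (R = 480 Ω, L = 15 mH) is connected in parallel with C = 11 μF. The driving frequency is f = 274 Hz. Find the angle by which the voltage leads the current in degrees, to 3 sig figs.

-83.7°

ω = 2πf = 1722 rad/s
X_L = ωL = 25.8 Ω
X_C = 1/(ωC) = 52.8 Ω
Branch 1 (R+jX_L): Z₁ = 480 + j25.8 Ω, |Z₁| = 481 Ω
Branch 2 (−jX_C): Z₂ = −j52.8 Ω
Parallel: Z = Z₁Z₂/(Z₁+Z₂), |Z| = 52.8 Ω, ∠Z = -83.7°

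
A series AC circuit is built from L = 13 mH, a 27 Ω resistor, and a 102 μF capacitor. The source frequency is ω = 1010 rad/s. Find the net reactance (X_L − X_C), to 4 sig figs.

X_L = ωL = 13.13 Ω
X_C = 1/(ωC) = 9.707 Ω
X = 13.13 − 9.707 = 3.423 Ω

3.423 Ω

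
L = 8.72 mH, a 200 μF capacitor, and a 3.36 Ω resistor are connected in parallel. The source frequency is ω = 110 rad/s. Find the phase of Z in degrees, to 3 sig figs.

73.7°

X_L = ωL = 0.959 Ω
X_C = 1/(ωC) = 45.5 Ω
Parallel: admittances add. Y = 1/R + 1/(jωL) + jωC
Y = (0.298 − j1.02) S
|Y| = 1.06 S → |Z| = 1/|Y| = 0.941 Ω, ∠Z = −∠Y = 73.7°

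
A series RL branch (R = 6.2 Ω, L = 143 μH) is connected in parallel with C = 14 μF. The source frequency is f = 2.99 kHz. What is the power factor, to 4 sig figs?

ω = 2πf = 18790 rad/s
X_L = ωL = 2.687 Ω
X_C = 1/(ωC) = 3.802 Ω
Branch 1 (R+jX_L): Z₁ = 6.200 + j2.687 Ω, |Z₁| = 6.757 Ω
Branch 2 (−jX_C): Z₂ = −j3.802 Ω
Parallel: Z = Z₁Z₂/(Z₁+Z₂), |Z| = 4.078 Ω, ∠Z = -56.37°
cos φ = cos(-56.37°) = 0.5538

0.5538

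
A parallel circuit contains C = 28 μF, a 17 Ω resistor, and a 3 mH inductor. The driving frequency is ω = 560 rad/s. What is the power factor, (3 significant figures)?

X_L = ωL = 1.68 Ω
X_C = 1/(ωC) = 63.8 Ω
Parallel: admittances add. Y = 1/R + 1/(jωL) + jωC
Y = (0.0588 − j0.580) S
|Y| = 0.583 S → |Z| = 1/|Y| = 1.72 Ω, ∠Z = −∠Y = 84.2°
cos φ = cos(84.2°) = 0.101

0.101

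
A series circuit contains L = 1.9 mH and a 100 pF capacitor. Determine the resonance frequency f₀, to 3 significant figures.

ω₀ = 1/√(LC) = 1/√(0.0019 × 1e-10) = 2.294e+06 rad/s
f₀ = ω₀/(2π) = 365 kHz

365 kHz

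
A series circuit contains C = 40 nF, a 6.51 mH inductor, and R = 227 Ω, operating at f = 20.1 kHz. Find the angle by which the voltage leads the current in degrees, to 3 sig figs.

70.0°

ω = 2πf = 126300 rad/s
X_L = ωL = 822 Ω
X_C = 1/(ωC) = 198 Ω
Net reactance X = X_L − X_C = 624 Ω
Z = 227 + j624 Ω
|Z| = √(227² + 624²) = 664 Ω
∠Z = arctan(624/227) = 70.0°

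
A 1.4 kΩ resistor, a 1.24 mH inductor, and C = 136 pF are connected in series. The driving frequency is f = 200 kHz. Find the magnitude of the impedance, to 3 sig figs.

4520 Ω

ω = 2πf = 1.257e+06 rad/s
X_L = ωL = 1560 Ω
X_C = 1/(ωC) = 5850 Ω
Net reactance X = X_L − X_C = -4290 Ω
Z = 1400 − j4290 Ω
|Z| = √(1400² + 4290²) = 4520 Ω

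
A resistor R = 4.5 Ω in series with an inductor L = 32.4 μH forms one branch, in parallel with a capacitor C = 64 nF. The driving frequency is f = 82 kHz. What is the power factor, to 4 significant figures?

ω = 2πf = 515200 rad/s
X_L = ωL = 16.69 Ω
X_C = 1/(ωC) = 30.33 Ω
Branch 1 (R+jX_L): Z₁ = 4.500 + j16.69 Ω, |Z₁| = 17.29 Ω
Branch 2 (−jX_C): Z₂ = −j30.33 Ω
Parallel: Z = Z₁Z₂/(Z₁+Z₂), |Z| = 36.52 Ω, ∠Z = 56.65°
cos φ = cos(56.65°) = 0.5498

0.5498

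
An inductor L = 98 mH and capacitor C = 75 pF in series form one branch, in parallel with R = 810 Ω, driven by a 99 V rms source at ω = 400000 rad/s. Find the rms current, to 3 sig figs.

X_L = ωL = 39200 Ω
X_C = 1/(ωC) = 33300 Ω
Branch 1: Z₁ = R = 810 Ω
Branch 2 (series LC): Z₂ = j(X_L − X_C) = j5870 Ω
Parallel: Z = Z₁Z₂/(Z₁+Z₂), |Z| = 802 Ω, ∠Z = 7.86°
I = V/|Z| = 99/802 = 123 mA

123 mA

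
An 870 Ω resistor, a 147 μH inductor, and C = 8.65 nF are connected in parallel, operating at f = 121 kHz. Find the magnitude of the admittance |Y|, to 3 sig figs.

ω = 2πf = 760300 rad/s
X_L = ωL = 112 Ω
X_C = 1/(ωC) = 152 Ω
Parallel: admittances add. Y = 1/R + 1/(jωL) + jωC
Y = (0.00115 − j0.00237) S
|Y| = 0.00264 S → |Z| = 1/|Y| = 379 Ω, ∠Z = −∠Y = 64.1°

2.64 mS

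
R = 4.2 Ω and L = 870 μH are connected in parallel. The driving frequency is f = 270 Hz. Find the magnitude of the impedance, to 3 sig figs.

1.39 Ω

ω = 2πf = 1696 rad/s
X_L = ωL = 1.48 Ω
Parallel: admittances add. Y = 1/R + 1/(jωL)
Y = (0.238 − j0.678) S
|Y| = 0.718 S → |Z| = 1/|Y| = 1.39 Ω, ∠Z = −∠Y = 70.6°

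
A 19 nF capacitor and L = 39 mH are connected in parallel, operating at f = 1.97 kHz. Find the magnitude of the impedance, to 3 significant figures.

545 Ω

ω = 2πf = 12380 rad/s
X_L = ωL = 483 Ω
X_C = 1/(ωC) = 4250 Ω
Parallel: admittances add. Y = 1/(jωL) + jωC
Y = (0 − j0.00184) S
|Y| = 0.00184 S → |Z| = 1/|Y| = 545 Ω, ∠Z = −∠Y = 90.0°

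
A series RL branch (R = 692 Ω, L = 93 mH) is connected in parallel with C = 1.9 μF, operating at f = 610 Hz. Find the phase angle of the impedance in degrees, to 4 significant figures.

-80.32°

ω = 2πf = 3833 rad/s
X_L = ωL = 356.4 Ω
X_C = 1/(ωC) = 137.3 Ω
Branch 1 (R+jX_L): Z₁ = 692.0 + j356.4 Ω, |Z₁| = 778.4 Ω
Branch 2 (−jX_C): Z₂ = −j137.3 Ω
Parallel: Z = Z₁Z₂/(Z₁+Z₂), |Z| = 147.3 Ω, ∠Z = -80.32°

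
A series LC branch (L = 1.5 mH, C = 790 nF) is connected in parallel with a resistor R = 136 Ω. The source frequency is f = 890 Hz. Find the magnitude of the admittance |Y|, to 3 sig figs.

8.67 mS

ω = 2πf = 5592 rad/s
X_L = ωL = 8.39 Ω
X_C = 1/(ωC) = 226 Ω
Branch 1: Z₁ = R = 136 Ω
Branch 2 (series LC): Z₂ = j(X_L − X_C) = −j218 Ω
Parallel: Z = Z₁Z₂/(Z₁+Z₂), |Z| = 115 Ω, ∠Z = -32.0°
|Y| = 1/|Z| = 8.67 mS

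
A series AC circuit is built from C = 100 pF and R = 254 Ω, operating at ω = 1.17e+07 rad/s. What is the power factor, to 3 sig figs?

0.285

X_C = 1/(ωC) = 855 Ω
Z = 254 − j855 Ω
|Z| = √(254² + 855²) = 892 Ω
∠Z = arctan(-855/254) = -73.4°
cos φ = cos(-73.4°) = 0.285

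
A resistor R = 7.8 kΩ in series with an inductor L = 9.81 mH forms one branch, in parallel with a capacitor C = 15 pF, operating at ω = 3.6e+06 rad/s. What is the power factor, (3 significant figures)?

X_L = ωL = 35300 Ω
X_C = 1/(ωC) = 18500 Ω
Branch 1 (R+jX_L): Z₁ = 7800 + j35300 Ω, |Z₁| = 36200 Ω
Branch 2 (−jX_C): Z₂ = −j18500 Ω
Parallel: Z = Z₁Z₂/(Z₁+Z₂), |Z| = 36200 Ω, ∠Z = -77.5°
cos φ = cos(-77.5°) = 0.216

0.216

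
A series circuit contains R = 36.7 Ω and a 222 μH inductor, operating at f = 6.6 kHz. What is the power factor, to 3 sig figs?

ω = 2πf = 41470 rad/s
X_L = ωL = 9.21 Ω
Z = 36.7 + j9.21 Ω
|Z| = √(36.7² + 9.21²) = 37.8 Ω
∠Z = arctan(9.21/36.7) = 14.1°
cos φ = cos(14.1°) = 0.970

0.970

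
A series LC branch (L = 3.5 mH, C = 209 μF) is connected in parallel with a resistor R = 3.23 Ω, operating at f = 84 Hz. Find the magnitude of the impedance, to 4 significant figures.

ω = 2πf = 527.8 rad/s
X_L = ωL = 1.847 Ω
X_C = 1/(ωC) = 9.066 Ω
Branch 1: Z₁ = R = 3.230 Ω
Branch 2 (series LC): Z₂ = j(X_L − X_C) = −j7.218 Ω
Parallel: Z = Z₁Z₂/(Z₁+Z₂), |Z| = 2.948 Ω, ∠Z = -24.11°

2.948 Ω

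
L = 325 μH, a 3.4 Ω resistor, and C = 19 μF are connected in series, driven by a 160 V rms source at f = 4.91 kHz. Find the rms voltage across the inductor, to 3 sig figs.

ω = 2πf = 30850 rad/s
X_L = ωL = 10.0 Ω
X_C = 1/(ωC) = 1.71 Ω
Net reactance X = X_L − X_C = 8.32 Ω
Z = 3.40 + j8.32 Ω
|Z| = √(3.40² + 8.32²) = 8.99 Ω
I = V/|Z| = 17.8 A
V_L = I·|Z_L| = 17.8 × 10.0 = 178 V

178 V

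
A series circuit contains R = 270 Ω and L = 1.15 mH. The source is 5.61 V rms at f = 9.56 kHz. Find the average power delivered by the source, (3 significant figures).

109 mW

ω = 2πf = 60070 rad/s
X_L = ωL = 69.1 Ω
Z = 270 + j69.1 Ω
|Z| = √(270² + 69.1²) = 279 Ω
∠Z = arctan(69.1/270) = 14.4°
I = V/|Z| = 20.1 mA
P = VI cos φ = 5.61 × 0.0201 × cos(14.4°) = 109 mW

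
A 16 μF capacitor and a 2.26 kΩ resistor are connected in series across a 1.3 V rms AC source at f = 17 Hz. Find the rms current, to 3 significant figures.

ω = 2πf = 106.8 rad/s
X_C = 1/(ωC) = 585 Ω
Z = 2260 − j585 Ω
|Z| = √(2260² + 585²) = 2330 Ω
I = V/|Z| = 1.3/2330 = 557 μA

557 μA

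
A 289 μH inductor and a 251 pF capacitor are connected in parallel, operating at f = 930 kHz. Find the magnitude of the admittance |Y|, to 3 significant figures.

875 μS

ω = 2πf = 5.843e+06 rad/s
X_L = ωL = 1690 Ω
X_C = 1/(ωC) = 682 Ω
Parallel: admittances add. Y = 1/(jωL) + jωC
Y = (0 + j0.000875) S
|Y| = 0.000875 S → |Z| = 1/|Y| = 1140 Ω, ∠Z = −∠Y = -90.0°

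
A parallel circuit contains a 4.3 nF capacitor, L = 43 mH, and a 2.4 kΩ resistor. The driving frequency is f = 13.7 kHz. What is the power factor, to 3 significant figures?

0.972

ω = 2πf = 86080 rad/s
X_L = ωL = 3700 Ω
X_C = 1/(ωC) = 2700 Ω
Parallel: admittances add. Y = 1/R + 1/(jωL) + jωC
Y = (0.000417 + j0.000100) S
|Y| = 0.000428 S → |Z| = 1/|Y| = 2330 Ω, ∠Z = −∠Y = -13.5°
cos φ = cos(-13.5°) = 0.972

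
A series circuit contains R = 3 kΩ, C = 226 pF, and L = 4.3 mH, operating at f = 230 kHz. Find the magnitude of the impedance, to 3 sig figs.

ω = 2πf = 1.445e+06 rad/s
X_L = ωL = 6210 Ω
X_C = 1/(ωC) = 3060 Ω
Net reactance X = X_L − X_C = 3150 Ω
Z = 3000 + j3150 Ω
|Z| = √(3000² + 3150²) = 4350 Ω

4350 Ω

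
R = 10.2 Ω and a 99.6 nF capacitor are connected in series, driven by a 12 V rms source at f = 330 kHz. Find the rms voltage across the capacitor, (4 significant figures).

5.146 V

ω = 2πf = 2.073e+06 rad/s
X_C = 1/(ωC) = 4.842 Ω
Z = 10.20 − j4.842 Ω
|Z| = √(10.20² + 4.842²) = 11.29 Ω
I = V/|Z| = 1.063 A
V_C = I·|Z_C| = 1.063 × 4.842 = 5.146 V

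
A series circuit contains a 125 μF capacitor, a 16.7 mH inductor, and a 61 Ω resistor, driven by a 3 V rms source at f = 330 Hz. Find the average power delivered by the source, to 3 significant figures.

118 mW

ω = 2πf = 2073 rad/s
X_L = ωL = 34.6 Ω
X_C = 1/(ωC) = 3.86 Ω
Net reactance X = X_L − X_C = 30.8 Ω
Z = 61.0 + j30.8 Ω
|Z| = √(61.0² + 30.8²) = 68.3 Ω
∠Z = arctan(30.8/61.0) = 26.8°
I = V/|Z| = 43.9 mA
P = VI cos φ = 3 × 0.0439 × cos(26.8°) = 118 mW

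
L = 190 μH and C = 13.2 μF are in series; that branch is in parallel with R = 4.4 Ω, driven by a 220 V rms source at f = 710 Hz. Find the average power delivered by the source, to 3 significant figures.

11.0 kW

ω = 2πf = 4461 rad/s
X_L = ωL = 0.848 Ω
X_C = 1/(ωC) = 17.0 Ω
Branch 1: Z₁ = R = 4.40 Ω
Branch 2 (series LC): Z₂ = j(X_L − X_C) = −j16.1 Ω
Parallel: Z = Z₁Z₂/(Z₁+Z₂), |Z| = 4.24 Ω, ∠Z = -15.3°
I = V/|Z| = 51.8 A
P = VI cos φ = 220 × 51.8 × cos(-15.3°) = 11.0 kW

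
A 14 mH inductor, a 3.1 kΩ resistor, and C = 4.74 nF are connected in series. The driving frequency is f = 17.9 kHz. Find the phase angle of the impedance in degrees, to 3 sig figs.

-5.55°

ω = 2πf = 112500 rad/s
X_L = ωL = 1570 Ω
X_C = 1/(ωC) = 1880 Ω
Net reactance X = X_L − X_C = -301 Ω
Z = 3100 − j301 Ω
|Z| = √(3100² + 301²) = 3110 Ω
∠Z = arctan(-301/3100) = -5.55°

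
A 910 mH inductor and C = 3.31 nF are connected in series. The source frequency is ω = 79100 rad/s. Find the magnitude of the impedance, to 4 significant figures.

68160 Ω

X_L = ωL = 71980 Ω
X_C = 1/(ωC) = 3819 Ω
Net reactance X = X_L − X_C = 68160 Ω
Z = j68160 Ω
|Z| = √(0² + 68160²) = 68160 Ω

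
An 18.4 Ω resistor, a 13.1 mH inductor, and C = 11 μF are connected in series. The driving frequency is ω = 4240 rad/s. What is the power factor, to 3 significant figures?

0.475

X_L = ωL = 55.5 Ω
X_C = 1/(ωC) = 21.4 Ω
Net reactance X = X_L − X_C = 34.1 Ω
Z = 18.4 + j34.1 Ω
|Z| = √(18.4² + 34.1²) = 38.8 Ω
∠Z = arctan(34.1/18.4) = 61.7°
cos φ = cos(61.7°) = 0.475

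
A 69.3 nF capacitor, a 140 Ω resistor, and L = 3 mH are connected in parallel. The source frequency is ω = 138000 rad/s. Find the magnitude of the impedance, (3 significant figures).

X_L = ωL = 414 Ω
X_C = 1/(ωC) = 105 Ω
Parallel: admittances add. Y = 1/R + 1/(jωL) + jωC
Y = (0.00714 + j0.00715) S
|Y| = 0.0101 S → |Z| = 1/|Y| = 99.0 Ω, ∠Z = −∠Y = -45.0°

99.0 Ω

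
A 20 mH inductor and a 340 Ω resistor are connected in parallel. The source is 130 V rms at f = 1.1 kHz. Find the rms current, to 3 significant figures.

1.02 A

ω = 2πf = 6912 rad/s
X_L = ωL = 138 Ω
Parallel: admittances add. Y = 1/R + 1/(jωL)
Y = (0.00294 − j0.00723) S
|Y| = 0.00781 S → |Z| = 1/|Y| = 128 Ω, ∠Z = −∠Y = 67.9°
I = V/|Z| = 130/128 = 1.02 A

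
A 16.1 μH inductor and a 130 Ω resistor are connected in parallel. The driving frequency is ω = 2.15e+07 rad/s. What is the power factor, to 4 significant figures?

0.9362

X_L = ωL = 346.1 Ω
Parallel: admittances add. Y = 1/R + 1/(jωL)
Y = (0.007692 − j0.002889) S
|Y| = 0.008217 S → |Z| = 1/|Y| = 121.7 Ω, ∠Z = −∠Y = 20.58°
cos φ = cos(20.58°) = 0.9362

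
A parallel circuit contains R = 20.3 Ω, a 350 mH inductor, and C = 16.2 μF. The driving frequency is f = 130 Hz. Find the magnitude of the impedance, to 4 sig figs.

ω = 2πf = 816.8 rad/s
X_L = ωL = 285.9 Ω
X_C = 1/(ωC) = 75.57 Ω
Parallel: admittances add. Y = 1/R + 1/(jωL) + jωC
Y = (0.04926 + j0.009734) S
|Y| = 0.05021 S → |Z| = 1/|Y| = 19.91 Ω, ∠Z = −∠Y = -11.18°

19.91 Ω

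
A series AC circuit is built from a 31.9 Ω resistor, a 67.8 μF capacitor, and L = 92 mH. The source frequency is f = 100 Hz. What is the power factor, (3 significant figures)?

ω = 2πf = 628.3 rad/s
X_L = ωL = 57.8 Ω
X_C = 1/(ωC) = 23.5 Ω
Net reactance X = X_L − X_C = 34.3 Ω
Z = 31.9 + j34.3 Ω
|Z| = √(31.9² + 34.3²) = 46.9 Ω
∠Z = arctan(34.3/31.9) = 47.1°
cos φ = cos(47.1°) = 0.681

0.681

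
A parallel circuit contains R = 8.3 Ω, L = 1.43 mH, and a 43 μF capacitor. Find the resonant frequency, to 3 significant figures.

642 Hz

ω₀ = 1/√(LC) = 1/√(0.00143 × 4.3e-05) = 4033 rad/s
f₀ = ω₀/(2π) = 642 Hz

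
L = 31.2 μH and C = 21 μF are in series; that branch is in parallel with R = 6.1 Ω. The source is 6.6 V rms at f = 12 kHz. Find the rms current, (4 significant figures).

ω = 2πf = 75400 rad/s
X_L = ωL = 2.352 Ω
X_C = 1/(ωC) = 0.6316 Ω
Branch 1: Z₁ = R = 6.100 Ω
Branch 2 (series LC): Z₂ = j(X_L − X_C) = j1.721 Ω
Parallel: Z = Z₁Z₂/(Z₁+Z₂), |Z| = 1.656 Ω, ∠Z = 74.25°
I = V/|Z| = 6.6/1.656 = 3.985 A

3.985 A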